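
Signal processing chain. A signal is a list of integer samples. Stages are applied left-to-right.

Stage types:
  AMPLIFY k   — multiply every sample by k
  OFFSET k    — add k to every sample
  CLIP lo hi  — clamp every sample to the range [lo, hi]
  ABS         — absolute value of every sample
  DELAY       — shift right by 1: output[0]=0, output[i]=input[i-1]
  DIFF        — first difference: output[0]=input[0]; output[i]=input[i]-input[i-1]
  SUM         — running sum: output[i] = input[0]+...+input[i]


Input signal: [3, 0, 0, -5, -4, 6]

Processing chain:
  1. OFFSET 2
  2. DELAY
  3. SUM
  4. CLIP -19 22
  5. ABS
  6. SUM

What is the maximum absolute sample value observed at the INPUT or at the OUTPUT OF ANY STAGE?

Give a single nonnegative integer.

Input: [3, 0, 0, -5, -4, 6] (max |s|=6)
Stage 1 (OFFSET 2): 3+2=5, 0+2=2, 0+2=2, -5+2=-3, -4+2=-2, 6+2=8 -> [5, 2, 2, -3, -2, 8] (max |s|=8)
Stage 2 (DELAY): [0, 5, 2, 2, -3, -2] = [0, 5, 2, 2, -3, -2] -> [0, 5, 2, 2, -3, -2] (max |s|=5)
Stage 3 (SUM): sum[0..0]=0, sum[0..1]=5, sum[0..2]=7, sum[0..3]=9, sum[0..4]=6, sum[0..5]=4 -> [0, 5, 7, 9, 6, 4] (max |s|=9)
Stage 4 (CLIP -19 22): clip(0,-19,22)=0, clip(5,-19,22)=5, clip(7,-19,22)=7, clip(9,-19,22)=9, clip(6,-19,22)=6, clip(4,-19,22)=4 -> [0, 5, 7, 9, 6, 4] (max |s|=9)
Stage 5 (ABS): |0|=0, |5|=5, |7|=7, |9|=9, |6|=6, |4|=4 -> [0, 5, 7, 9, 6, 4] (max |s|=9)
Stage 6 (SUM): sum[0..0]=0, sum[0..1]=5, sum[0..2]=12, sum[0..3]=21, sum[0..4]=27, sum[0..5]=31 -> [0, 5, 12, 21, 27, 31] (max |s|=31)
Overall max amplitude: 31

Answer: 31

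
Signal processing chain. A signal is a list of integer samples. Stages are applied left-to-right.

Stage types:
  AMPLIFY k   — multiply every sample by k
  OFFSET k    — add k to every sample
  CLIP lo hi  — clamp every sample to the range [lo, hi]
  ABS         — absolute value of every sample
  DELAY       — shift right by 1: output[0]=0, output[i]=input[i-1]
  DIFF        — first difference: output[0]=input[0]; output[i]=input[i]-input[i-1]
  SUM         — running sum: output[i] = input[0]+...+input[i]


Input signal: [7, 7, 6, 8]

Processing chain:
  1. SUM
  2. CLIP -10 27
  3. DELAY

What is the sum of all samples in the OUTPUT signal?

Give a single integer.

Answer: 41

Derivation:
Input: [7, 7, 6, 8]
Stage 1 (SUM): sum[0..0]=7, sum[0..1]=14, sum[0..2]=20, sum[0..3]=28 -> [7, 14, 20, 28]
Stage 2 (CLIP -10 27): clip(7,-10,27)=7, clip(14,-10,27)=14, clip(20,-10,27)=20, clip(28,-10,27)=27 -> [7, 14, 20, 27]
Stage 3 (DELAY): [0, 7, 14, 20] = [0, 7, 14, 20] -> [0, 7, 14, 20]
Output sum: 41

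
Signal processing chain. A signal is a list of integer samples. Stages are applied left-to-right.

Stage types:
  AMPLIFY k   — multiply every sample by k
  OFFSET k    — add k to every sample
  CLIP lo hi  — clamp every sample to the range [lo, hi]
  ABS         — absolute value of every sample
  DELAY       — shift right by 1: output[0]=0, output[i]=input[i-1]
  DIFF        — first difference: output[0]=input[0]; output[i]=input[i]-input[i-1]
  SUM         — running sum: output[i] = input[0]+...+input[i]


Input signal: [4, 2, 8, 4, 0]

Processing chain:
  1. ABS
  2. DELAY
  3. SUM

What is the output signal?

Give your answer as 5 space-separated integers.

Input: [4, 2, 8, 4, 0]
Stage 1 (ABS): |4|=4, |2|=2, |8|=8, |4|=4, |0|=0 -> [4, 2, 8, 4, 0]
Stage 2 (DELAY): [0, 4, 2, 8, 4] = [0, 4, 2, 8, 4] -> [0, 4, 2, 8, 4]
Stage 3 (SUM): sum[0..0]=0, sum[0..1]=4, sum[0..2]=6, sum[0..3]=14, sum[0..4]=18 -> [0, 4, 6, 14, 18]

Answer: 0 4 6 14 18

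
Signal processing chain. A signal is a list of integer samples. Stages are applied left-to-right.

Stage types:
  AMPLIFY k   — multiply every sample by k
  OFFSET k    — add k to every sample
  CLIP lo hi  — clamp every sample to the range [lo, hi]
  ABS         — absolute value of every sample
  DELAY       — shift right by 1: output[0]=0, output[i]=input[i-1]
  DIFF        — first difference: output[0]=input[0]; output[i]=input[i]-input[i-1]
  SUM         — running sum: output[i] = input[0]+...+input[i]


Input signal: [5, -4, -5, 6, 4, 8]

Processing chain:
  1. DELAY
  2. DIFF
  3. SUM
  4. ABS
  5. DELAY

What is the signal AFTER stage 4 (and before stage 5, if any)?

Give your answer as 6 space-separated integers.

Answer: 0 5 4 5 6 4

Derivation:
Input: [5, -4, -5, 6, 4, 8]
Stage 1 (DELAY): [0, 5, -4, -5, 6, 4] = [0, 5, -4, -5, 6, 4] -> [0, 5, -4, -5, 6, 4]
Stage 2 (DIFF): s[0]=0, 5-0=5, -4-5=-9, -5--4=-1, 6--5=11, 4-6=-2 -> [0, 5, -9, -1, 11, -2]
Stage 3 (SUM): sum[0..0]=0, sum[0..1]=5, sum[0..2]=-4, sum[0..3]=-5, sum[0..4]=6, sum[0..5]=4 -> [0, 5, -4, -5, 6, 4]
Stage 4 (ABS): |0|=0, |5|=5, |-4|=4, |-5|=5, |6|=6, |4|=4 -> [0, 5, 4, 5, 6, 4]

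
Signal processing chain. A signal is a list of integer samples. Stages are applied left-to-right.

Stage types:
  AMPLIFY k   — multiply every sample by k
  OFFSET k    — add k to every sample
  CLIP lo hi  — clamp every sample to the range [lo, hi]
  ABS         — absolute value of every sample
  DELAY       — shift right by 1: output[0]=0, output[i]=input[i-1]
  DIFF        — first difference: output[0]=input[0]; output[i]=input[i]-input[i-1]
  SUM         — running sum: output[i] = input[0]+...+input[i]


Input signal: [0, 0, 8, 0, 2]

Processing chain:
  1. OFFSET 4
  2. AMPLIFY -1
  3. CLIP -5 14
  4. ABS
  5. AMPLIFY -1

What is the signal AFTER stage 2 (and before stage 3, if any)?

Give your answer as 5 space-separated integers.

Answer: -4 -4 -12 -4 -6

Derivation:
Input: [0, 0, 8, 0, 2]
Stage 1 (OFFSET 4): 0+4=4, 0+4=4, 8+4=12, 0+4=4, 2+4=6 -> [4, 4, 12, 4, 6]
Stage 2 (AMPLIFY -1): 4*-1=-4, 4*-1=-4, 12*-1=-12, 4*-1=-4, 6*-1=-6 -> [-4, -4, -12, -4, -6]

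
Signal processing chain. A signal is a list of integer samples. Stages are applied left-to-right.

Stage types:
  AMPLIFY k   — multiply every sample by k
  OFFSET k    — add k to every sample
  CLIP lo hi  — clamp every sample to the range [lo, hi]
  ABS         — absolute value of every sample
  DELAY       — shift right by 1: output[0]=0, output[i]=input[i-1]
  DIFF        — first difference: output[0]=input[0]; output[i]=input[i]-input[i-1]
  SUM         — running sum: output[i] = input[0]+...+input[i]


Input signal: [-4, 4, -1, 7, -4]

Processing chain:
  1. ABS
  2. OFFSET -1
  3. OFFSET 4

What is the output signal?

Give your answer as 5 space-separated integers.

Input: [-4, 4, -1, 7, -4]
Stage 1 (ABS): |-4|=4, |4|=4, |-1|=1, |7|=7, |-4|=4 -> [4, 4, 1, 7, 4]
Stage 2 (OFFSET -1): 4+-1=3, 4+-1=3, 1+-1=0, 7+-1=6, 4+-1=3 -> [3, 3, 0, 6, 3]
Stage 3 (OFFSET 4): 3+4=7, 3+4=7, 0+4=4, 6+4=10, 3+4=7 -> [7, 7, 4, 10, 7]

Answer: 7 7 4 10 7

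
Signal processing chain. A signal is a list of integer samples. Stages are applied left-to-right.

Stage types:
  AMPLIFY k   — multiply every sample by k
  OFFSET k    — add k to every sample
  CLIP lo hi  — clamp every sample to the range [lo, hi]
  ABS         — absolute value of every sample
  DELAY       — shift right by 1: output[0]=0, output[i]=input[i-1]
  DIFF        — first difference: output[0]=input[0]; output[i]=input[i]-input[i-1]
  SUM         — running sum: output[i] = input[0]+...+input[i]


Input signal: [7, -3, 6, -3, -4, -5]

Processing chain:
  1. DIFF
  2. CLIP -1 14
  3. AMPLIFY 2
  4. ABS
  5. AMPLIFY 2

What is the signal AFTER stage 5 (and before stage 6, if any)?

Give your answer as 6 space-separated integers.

Answer: 28 4 36 4 4 4

Derivation:
Input: [7, -3, 6, -3, -4, -5]
Stage 1 (DIFF): s[0]=7, -3-7=-10, 6--3=9, -3-6=-9, -4--3=-1, -5--4=-1 -> [7, -10, 9, -9, -1, -1]
Stage 2 (CLIP -1 14): clip(7,-1,14)=7, clip(-10,-1,14)=-1, clip(9,-1,14)=9, clip(-9,-1,14)=-1, clip(-1,-1,14)=-1, clip(-1,-1,14)=-1 -> [7, -1, 9, -1, -1, -1]
Stage 3 (AMPLIFY 2): 7*2=14, -1*2=-2, 9*2=18, -1*2=-2, -1*2=-2, -1*2=-2 -> [14, -2, 18, -2, -2, -2]
Stage 4 (ABS): |14|=14, |-2|=2, |18|=18, |-2|=2, |-2|=2, |-2|=2 -> [14, 2, 18, 2, 2, 2]
Stage 5 (AMPLIFY 2): 14*2=28, 2*2=4, 18*2=36, 2*2=4, 2*2=4, 2*2=4 -> [28, 4, 36, 4, 4, 4]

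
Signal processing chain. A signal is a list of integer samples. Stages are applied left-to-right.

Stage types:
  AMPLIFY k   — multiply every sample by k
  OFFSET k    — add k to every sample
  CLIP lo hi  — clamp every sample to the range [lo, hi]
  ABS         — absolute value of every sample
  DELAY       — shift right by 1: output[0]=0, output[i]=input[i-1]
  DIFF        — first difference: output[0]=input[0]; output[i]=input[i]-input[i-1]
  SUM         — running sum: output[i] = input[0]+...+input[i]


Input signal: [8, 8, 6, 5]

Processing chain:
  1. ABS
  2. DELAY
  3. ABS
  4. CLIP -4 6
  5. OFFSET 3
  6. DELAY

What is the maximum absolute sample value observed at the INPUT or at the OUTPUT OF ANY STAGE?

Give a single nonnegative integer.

Input: [8, 8, 6, 5] (max |s|=8)
Stage 1 (ABS): |8|=8, |8|=8, |6|=6, |5|=5 -> [8, 8, 6, 5] (max |s|=8)
Stage 2 (DELAY): [0, 8, 8, 6] = [0, 8, 8, 6] -> [0, 8, 8, 6] (max |s|=8)
Stage 3 (ABS): |0|=0, |8|=8, |8|=8, |6|=6 -> [0, 8, 8, 6] (max |s|=8)
Stage 4 (CLIP -4 6): clip(0,-4,6)=0, clip(8,-4,6)=6, clip(8,-4,6)=6, clip(6,-4,6)=6 -> [0, 6, 6, 6] (max |s|=6)
Stage 5 (OFFSET 3): 0+3=3, 6+3=9, 6+3=9, 6+3=9 -> [3, 9, 9, 9] (max |s|=9)
Stage 6 (DELAY): [0, 3, 9, 9] = [0, 3, 9, 9] -> [0, 3, 9, 9] (max |s|=9)
Overall max amplitude: 9

Answer: 9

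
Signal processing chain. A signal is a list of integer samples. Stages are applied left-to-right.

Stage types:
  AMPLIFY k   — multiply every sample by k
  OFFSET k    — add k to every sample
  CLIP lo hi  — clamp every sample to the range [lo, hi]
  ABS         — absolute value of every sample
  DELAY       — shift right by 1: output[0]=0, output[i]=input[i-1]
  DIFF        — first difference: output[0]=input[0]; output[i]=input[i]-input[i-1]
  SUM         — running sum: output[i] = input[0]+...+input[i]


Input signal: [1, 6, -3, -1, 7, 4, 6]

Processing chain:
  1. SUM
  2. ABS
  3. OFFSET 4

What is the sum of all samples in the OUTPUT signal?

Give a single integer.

Answer: 87

Derivation:
Input: [1, 6, -3, -1, 7, 4, 6]
Stage 1 (SUM): sum[0..0]=1, sum[0..1]=7, sum[0..2]=4, sum[0..3]=3, sum[0..4]=10, sum[0..5]=14, sum[0..6]=20 -> [1, 7, 4, 3, 10, 14, 20]
Stage 2 (ABS): |1|=1, |7|=7, |4|=4, |3|=3, |10|=10, |14|=14, |20|=20 -> [1, 7, 4, 3, 10, 14, 20]
Stage 3 (OFFSET 4): 1+4=5, 7+4=11, 4+4=8, 3+4=7, 10+4=14, 14+4=18, 20+4=24 -> [5, 11, 8, 7, 14, 18, 24]
Output sum: 87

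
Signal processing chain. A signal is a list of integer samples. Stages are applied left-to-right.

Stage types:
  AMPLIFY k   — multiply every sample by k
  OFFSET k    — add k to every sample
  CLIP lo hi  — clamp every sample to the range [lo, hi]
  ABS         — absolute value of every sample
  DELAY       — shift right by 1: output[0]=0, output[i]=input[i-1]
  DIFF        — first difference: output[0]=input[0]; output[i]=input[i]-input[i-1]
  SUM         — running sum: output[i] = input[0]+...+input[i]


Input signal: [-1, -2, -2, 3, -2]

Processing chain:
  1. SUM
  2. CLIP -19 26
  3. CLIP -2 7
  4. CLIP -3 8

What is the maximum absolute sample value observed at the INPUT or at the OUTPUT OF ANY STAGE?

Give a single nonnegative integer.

Answer: 5

Derivation:
Input: [-1, -2, -2, 3, -2] (max |s|=3)
Stage 1 (SUM): sum[0..0]=-1, sum[0..1]=-3, sum[0..2]=-5, sum[0..3]=-2, sum[0..4]=-4 -> [-1, -3, -5, -2, -4] (max |s|=5)
Stage 2 (CLIP -19 26): clip(-1,-19,26)=-1, clip(-3,-19,26)=-3, clip(-5,-19,26)=-5, clip(-2,-19,26)=-2, clip(-4,-19,26)=-4 -> [-1, -3, -5, -2, -4] (max |s|=5)
Stage 3 (CLIP -2 7): clip(-1,-2,7)=-1, clip(-3,-2,7)=-2, clip(-5,-2,7)=-2, clip(-2,-2,7)=-2, clip(-4,-2,7)=-2 -> [-1, -2, -2, -2, -2] (max |s|=2)
Stage 4 (CLIP -3 8): clip(-1,-3,8)=-1, clip(-2,-3,8)=-2, clip(-2,-3,8)=-2, clip(-2,-3,8)=-2, clip(-2,-3,8)=-2 -> [-1, -2, -2, -2, -2] (max |s|=2)
Overall max amplitude: 5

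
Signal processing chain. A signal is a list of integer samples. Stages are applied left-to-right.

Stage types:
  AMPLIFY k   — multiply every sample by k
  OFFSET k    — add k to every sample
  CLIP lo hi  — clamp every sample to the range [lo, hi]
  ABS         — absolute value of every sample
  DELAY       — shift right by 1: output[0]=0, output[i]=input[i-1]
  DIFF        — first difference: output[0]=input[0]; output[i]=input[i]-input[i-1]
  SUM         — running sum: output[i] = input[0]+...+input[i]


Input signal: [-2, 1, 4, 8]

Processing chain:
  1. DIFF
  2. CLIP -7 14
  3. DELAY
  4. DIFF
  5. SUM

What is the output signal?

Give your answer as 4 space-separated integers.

Answer: 0 -2 3 3

Derivation:
Input: [-2, 1, 4, 8]
Stage 1 (DIFF): s[0]=-2, 1--2=3, 4-1=3, 8-4=4 -> [-2, 3, 3, 4]
Stage 2 (CLIP -7 14): clip(-2,-7,14)=-2, clip(3,-7,14)=3, clip(3,-7,14)=3, clip(4,-7,14)=4 -> [-2, 3, 3, 4]
Stage 3 (DELAY): [0, -2, 3, 3] = [0, -2, 3, 3] -> [0, -2, 3, 3]
Stage 4 (DIFF): s[0]=0, -2-0=-2, 3--2=5, 3-3=0 -> [0, -2, 5, 0]
Stage 5 (SUM): sum[0..0]=0, sum[0..1]=-2, sum[0..2]=3, sum[0..3]=3 -> [0, -2, 3, 3]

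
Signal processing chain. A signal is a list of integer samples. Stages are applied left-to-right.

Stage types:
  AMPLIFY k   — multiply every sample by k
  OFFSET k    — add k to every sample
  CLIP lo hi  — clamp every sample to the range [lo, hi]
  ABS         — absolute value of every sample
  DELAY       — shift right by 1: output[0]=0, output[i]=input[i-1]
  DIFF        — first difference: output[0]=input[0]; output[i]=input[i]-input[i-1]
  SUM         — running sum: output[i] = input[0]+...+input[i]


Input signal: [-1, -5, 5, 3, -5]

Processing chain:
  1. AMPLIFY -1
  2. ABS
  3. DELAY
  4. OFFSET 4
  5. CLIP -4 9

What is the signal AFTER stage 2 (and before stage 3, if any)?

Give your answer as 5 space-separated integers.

Input: [-1, -5, 5, 3, -5]
Stage 1 (AMPLIFY -1): -1*-1=1, -5*-1=5, 5*-1=-5, 3*-1=-3, -5*-1=5 -> [1, 5, -5, -3, 5]
Stage 2 (ABS): |1|=1, |5|=5, |-5|=5, |-3|=3, |5|=5 -> [1, 5, 5, 3, 5]

Answer: 1 5 5 3 5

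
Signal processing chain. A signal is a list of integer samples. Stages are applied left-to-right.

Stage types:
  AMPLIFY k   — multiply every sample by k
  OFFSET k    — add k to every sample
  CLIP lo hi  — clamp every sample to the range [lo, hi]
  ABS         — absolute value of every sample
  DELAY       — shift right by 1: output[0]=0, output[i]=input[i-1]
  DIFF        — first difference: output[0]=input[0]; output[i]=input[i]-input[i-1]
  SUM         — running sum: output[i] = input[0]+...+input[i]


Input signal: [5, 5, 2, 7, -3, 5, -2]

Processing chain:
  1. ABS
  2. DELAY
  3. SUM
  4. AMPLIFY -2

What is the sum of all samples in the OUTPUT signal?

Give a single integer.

Input: [5, 5, 2, 7, -3, 5, -2]
Stage 1 (ABS): |5|=5, |5|=5, |2|=2, |7|=7, |-3|=3, |5|=5, |-2|=2 -> [5, 5, 2, 7, 3, 5, 2]
Stage 2 (DELAY): [0, 5, 5, 2, 7, 3, 5] = [0, 5, 5, 2, 7, 3, 5] -> [0, 5, 5, 2, 7, 3, 5]
Stage 3 (SUM): sum[0..0]=0, sum[0..1]=5, sum[0..2]=10, sum[0..3]=12, sum[0..4]=19, sum[0..5]=22, sum[0..6]=27 -> [0, 5, 10, 12, 19, 22, 27]
Stage 4 (AMPLIFY -2): 0*-2=0, 5*-2=-10, 10*-2=-20, 12*-2=-24, 19*-2=-38, 22*-2=-44, 27*-2=-54 -> [0, -10, -20, -24, -38, -44, -54]
Output sum: -190

Answer: -190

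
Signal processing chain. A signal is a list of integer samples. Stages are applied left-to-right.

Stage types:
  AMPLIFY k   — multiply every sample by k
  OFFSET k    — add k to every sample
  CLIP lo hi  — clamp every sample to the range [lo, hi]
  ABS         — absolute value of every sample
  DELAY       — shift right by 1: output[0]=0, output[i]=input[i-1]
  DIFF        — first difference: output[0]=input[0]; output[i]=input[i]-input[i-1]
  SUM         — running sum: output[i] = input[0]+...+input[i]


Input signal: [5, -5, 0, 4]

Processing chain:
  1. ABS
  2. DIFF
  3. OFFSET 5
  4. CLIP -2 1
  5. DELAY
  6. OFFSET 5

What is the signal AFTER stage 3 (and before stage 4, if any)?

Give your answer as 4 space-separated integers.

Answer: 10 5 0 9

Derivation:
Input: [5, -5, 0, 4]
Stage 1 (ABS): |5|=5, |-5|=5, |0|=0, |4|=4 -> [5, 5, 0, 4]
Stage 2 (DIFF): s[0]=5, 5-5=0, 0-5=-5, 4-0=4 -> [5, 0, -5, 4]
Stage 3 (OFFSET 5): 5+5=10, 0+5=5, -5+5=0, 4+5=9 -> [10, 5, 0, 9]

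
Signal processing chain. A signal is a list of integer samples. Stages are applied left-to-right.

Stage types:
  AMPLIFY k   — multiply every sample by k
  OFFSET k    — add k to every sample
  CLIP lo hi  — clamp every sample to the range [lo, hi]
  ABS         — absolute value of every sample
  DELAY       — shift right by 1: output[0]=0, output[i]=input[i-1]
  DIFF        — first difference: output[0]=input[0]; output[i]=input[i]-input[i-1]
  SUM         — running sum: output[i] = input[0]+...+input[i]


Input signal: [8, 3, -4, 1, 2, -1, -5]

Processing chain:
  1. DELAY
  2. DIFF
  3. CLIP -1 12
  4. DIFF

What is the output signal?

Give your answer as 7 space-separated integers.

Input: [8, 3, -4, 1, 2, -1, -5]
Stage 1 (DELAY): [0, 8, 3, -4, 1, 2, -1] = [0, 8, 3, -4, 1, 2, -1] -> [0, 8, 3, -4, 1, 2, -1]
Stage 2 (DIFF): s[0]=0, 8-0=8, 3-8=-5, -4-3=-7, 1--4=5, 2-1=1, -1-2=-3 -> [0, 8, -5, -7, 5, 1, -3]
Stage 3 (CLIP -1 12): clip(0,-1,12)=0, clip(8,-1,12)=8, clip(-5,-1,12)=-1, clip(-7,-1,12)=-1, clip(5,-1,12)=5, clip(1,-1,12)=1, clip(-3,-1,12)=-1 -> [0, 8, -1, -1, 5, 1, -1]
Stage 4 (DIFF): s[0]=0, 8-0=8, -1-8=-9, -1--1=0, 5--1=6, 1-5=-4, -1-1=-2 -> [0, 8, -9, 0, 6, -4, -2]

Answer: 0 8 -9 0 6 -4 -2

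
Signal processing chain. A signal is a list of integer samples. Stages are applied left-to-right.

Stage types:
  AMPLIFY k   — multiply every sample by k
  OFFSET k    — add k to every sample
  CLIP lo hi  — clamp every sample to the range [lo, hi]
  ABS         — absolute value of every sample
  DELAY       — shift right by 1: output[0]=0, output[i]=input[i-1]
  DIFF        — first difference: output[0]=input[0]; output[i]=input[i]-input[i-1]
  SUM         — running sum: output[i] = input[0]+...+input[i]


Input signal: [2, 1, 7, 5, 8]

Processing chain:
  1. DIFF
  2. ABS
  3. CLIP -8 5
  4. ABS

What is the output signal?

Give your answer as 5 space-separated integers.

Input: [2, 1, 7, 5, 8]
Stage 1 (DIFF): s[0]=2, 1-2=-1, 7-1=6, 5-7=-2, 8-5=3 -> [2, -1, 6, -2, 3]
Stage 2 (ABS): |2|=2, |-1|=1, |6|=6, |-2|=2, |3|=3 -> [2, 1, 6, 2, 3]
Stage 3 (CLIP -8 5): clip(2,-8,5)=2, clip(1,-8,5)=1, clip(6,-8,5)=5, clip(2,-8,5)=2, clip(3,-8,5)=3 -> [2, 1, 5, 2, 3]
Stage 4 (ABS): |2|=2, |1|=1, |5|=5, |2|=2, |3|=3 -> [2, 1, 5, 2, 3]

Answer: 2 1 5 2 3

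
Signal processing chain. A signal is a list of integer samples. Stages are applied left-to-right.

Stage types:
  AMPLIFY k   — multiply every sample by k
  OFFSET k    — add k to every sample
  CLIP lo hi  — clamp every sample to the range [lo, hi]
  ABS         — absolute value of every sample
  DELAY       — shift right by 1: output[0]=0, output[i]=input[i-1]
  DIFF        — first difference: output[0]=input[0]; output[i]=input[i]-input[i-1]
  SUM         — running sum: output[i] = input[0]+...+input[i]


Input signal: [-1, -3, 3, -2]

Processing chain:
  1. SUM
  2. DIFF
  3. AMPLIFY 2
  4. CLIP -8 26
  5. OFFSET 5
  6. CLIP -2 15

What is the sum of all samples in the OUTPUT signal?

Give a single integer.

Answer: 14

Derivation:
Input: [-1, -3, 3, -2]
Stage 1 (SUM): sum[0..0]=-1, sum[0..1]=-4, sum[0..2]=-1, sum[0..3]=-3 -> [-1, -4, -1, -3]
Stage 2 (DIFF): s[0]=-1, -4--1=-3, -1--4=3, -3--1=-2 -> [-1, -3, 3, -2]
Stage 3 (AMPLIFY 2): -1*2=-2, -3*2=-6, 3*2=6, -2*2=-4 -> [-2, -6, 6, -4]
Stage 4 (CLIP -8 26): clip(-2,-8,26)=-2, clip(-6,-8,26)=-6, clip(6,-8,26)=6, clip(-4,-8,26)=-4 -> [-2, -6, 6, -4]
Stage 5 (OFFSET 5): -2+5=3, -6+5=-1, 6+5=11, -4+5=1 -> [3, -1, 11, 1]
Stage 6 (CLIP -2 15): clip(3,-2,15)=3, clip(-1,-2,15)=-1, clip(11,-2,15)=11, clip(1,-2,15)=1 -> [3, -1, 11, 1]
Output sum: 14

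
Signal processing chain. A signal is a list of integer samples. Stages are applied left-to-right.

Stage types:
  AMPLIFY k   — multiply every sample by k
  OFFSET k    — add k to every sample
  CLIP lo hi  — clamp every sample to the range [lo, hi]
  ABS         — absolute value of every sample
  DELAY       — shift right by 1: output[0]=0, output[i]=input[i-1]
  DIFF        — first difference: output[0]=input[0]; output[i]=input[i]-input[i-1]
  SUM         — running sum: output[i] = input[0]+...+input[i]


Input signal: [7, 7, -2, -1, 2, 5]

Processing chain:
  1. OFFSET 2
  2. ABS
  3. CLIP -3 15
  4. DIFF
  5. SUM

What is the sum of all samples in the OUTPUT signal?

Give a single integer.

Input: [7, 7, -2, -1, 2, 5]
Stage 1 (OFFSET 2): 7+2=9, 7+2=9, -2+2=0, -1+2=1, 2+2=4, 5+2=7 -> [9, 9, 0, 1, 4, 7]
Stage 2 (ABS): |9|=9, |9|=9, |0|=0, |1|=1, |4|=4, |7|=7 -> [9, 9, 0, 1, 4, 7]
Stage 3 (CLIP -3 15): clip(9,-3,15)=9, clip(9,-3,15)=9, clip(0,-3,15)=0, clip(1,-3,15)=1, clip(4,-3,15)=4, clip(7,-3,15)=7 -> [9, 9, 0, 1, 4, 7]
Stage 4 (DIFF): s[0]=9, 9-9=0, 0-9=-9, 1-0=1, 4-1=3, 7-4=3 -> [9, 0, -9, 1, 3, 3]
Stage 5 (SUM): sum[0..0]=9, sum[0..1]=9, sum[0..2]=0, sum[0..3]=1, sum[0..4]=4, sum[0..5]=7 -> [9, 9, 0, 1, 4, 7]
Output sum: 30

Answer: 30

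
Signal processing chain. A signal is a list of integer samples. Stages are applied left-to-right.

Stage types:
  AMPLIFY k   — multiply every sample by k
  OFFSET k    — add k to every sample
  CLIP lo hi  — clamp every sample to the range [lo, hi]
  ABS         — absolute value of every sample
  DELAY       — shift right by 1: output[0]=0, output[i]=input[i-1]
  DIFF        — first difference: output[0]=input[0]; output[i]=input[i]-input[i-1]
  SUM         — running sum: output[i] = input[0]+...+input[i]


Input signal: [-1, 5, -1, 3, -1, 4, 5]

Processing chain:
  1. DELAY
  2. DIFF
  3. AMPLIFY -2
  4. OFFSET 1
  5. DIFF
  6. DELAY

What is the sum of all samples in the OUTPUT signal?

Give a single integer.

Answer: 9

Derivation:
Input: [-1, 5, -1, 3, -1, 4, 5]
Stage 1 (DELAY): [0, -1, 5, -1, 3, -1, 4] = [0, -1, 5, -1, 3, -1, 4] -> [0, -1, 5, -1, 3, -1, 4]
Stage 2 (DIFF): s[0]=0, -1-0=-1, 5--1=6, -1-5=-6, 3--1=4, -1-3=-4, 4--1=5 -> [0, -1, 6, -6, 4, -4, 5]
Stage 3 (AMPLIFY -2): 0*-2=0, -1*-2=2, 6*-2=-12, -6*-2=12, 4*-2=-8, -4*-2=8, 5*-2=-10 -> [0, 2, -12, 12, -8, 8, -10]
Stage 4 (OFFSET 1): 0+1=1, 2+1=3, -12+1=-11, 12+1=13, -8+1=-7, 8+1=9, -10+1=-9 -> [1, 3, -11, 13, -7, 9, -9]
Stage 5 (DIFF): s[0]=1, 3-1=2, -11-3=-14, 13--11=24, -7-13=-20, 9--7=16, -9-9=-18 -> [1, 2, -14, 24, -20, 16, -18]
Stage 6 (DELAY): [0, 1, 2, -14, 24, -20, 16] = [0, 1, 2, -14, 24, -20, 16] -> [0, 1, 2, -14, 24, -20, 16]
Output sum: 9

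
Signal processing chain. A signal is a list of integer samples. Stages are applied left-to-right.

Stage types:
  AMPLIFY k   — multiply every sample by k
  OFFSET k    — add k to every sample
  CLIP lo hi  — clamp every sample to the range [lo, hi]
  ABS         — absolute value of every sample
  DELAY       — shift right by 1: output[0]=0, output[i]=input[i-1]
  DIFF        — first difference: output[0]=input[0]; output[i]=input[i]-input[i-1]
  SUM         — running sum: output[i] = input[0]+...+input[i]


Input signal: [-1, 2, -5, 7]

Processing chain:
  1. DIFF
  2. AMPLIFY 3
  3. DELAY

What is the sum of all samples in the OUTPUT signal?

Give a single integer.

Input: [-1, 2, -5, 7]
Stage 1 (DIFF): s[0]=-1, 2--1=3, -5-2=-7, 7--5=12 -> [-1, 3, -7, 12]
Stage 2 (AMPLIFY 3): -1*3=-3, 3*3=9, -7*3=-21, 12*3=36 -> [-3, 9, -21, 36]
Stage 3 (DELAY): [0, -3, 9, -21] = [0, -3, 9, -21] -> [0, -3, 9, -21]
Output sum: -15

Answer: -15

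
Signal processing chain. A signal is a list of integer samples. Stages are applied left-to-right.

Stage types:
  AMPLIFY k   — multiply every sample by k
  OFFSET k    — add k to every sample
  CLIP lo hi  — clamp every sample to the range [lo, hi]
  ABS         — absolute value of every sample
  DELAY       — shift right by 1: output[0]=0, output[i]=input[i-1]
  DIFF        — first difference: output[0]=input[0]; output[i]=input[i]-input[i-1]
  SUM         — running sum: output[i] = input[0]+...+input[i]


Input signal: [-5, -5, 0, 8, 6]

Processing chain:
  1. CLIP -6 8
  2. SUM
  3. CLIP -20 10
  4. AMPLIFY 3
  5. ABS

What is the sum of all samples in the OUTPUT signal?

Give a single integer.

Input: [-5, -5, 0, 8, 6]
Stage 1 (CLIP -6 8): clip(-5,-6,8)=-5, clip(-5,-6,8)=-5, clip(0,-6,8)=0, clip(8,-6,8)=8, clip(6,-6,8)=6 -> [-5, -5, 0, 8, 6]
Stage 2 (SUM): sum[0..0]=-5, sum[0..1]=-10, sum[0..2]=-10, sum[0..3]=-2, sum[0..4]=4 -> [-5, -10, -10, -2, 4]
Stage 3 (CLIP -20 10): clip(-5,-20,10)=-5, clip(-10,-20,10)=-10, clip(-10,-20,10)=-10, clip(-2,-20,10)=-2, clip(4,-20,10)=4 -> [-5, -10, -10, -2, 4]
Stage 4 (AMPLIFY 3): -5*3=-15, -10*3=-30, -10*3=-30, -2*3=-6, 4*3=12 -> [-15, -30, -30, -6, 12]
Stage 5 (ABS): |-15|=15, |-30|=30, |-30|=30, |-6|=6, |12|=12 -> [15, 30, 30, 6, 12]
Output sum: 93

Answer: 93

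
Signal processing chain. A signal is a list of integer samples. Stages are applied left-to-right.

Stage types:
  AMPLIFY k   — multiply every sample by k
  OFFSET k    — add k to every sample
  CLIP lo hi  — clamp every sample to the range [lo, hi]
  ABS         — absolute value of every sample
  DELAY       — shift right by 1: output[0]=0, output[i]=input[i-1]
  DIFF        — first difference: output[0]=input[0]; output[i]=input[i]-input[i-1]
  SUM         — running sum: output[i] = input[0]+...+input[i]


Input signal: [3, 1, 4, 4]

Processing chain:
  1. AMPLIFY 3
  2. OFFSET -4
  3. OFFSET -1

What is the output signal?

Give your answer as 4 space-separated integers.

Input: [3, 1, 4, 4]
Stage 1 (AMPLIFY 3): 3*3=9, 1*3=3, 4*3=12, 4*3=12 -> [9, 3, 12, 12]
Stage 2 (OFFSET -4): 9+-4=5, 3+-4=-1, 12+-4=8, 12+-4=8 -> [5, -1, 8, 8]
Stage 3 (OFFSET -1): 5+-1=4, -1+-1=-2, 8+-1=7, 8+-1=7 -> [4, -2, 7, 7]

Answer: 4 -2 7 7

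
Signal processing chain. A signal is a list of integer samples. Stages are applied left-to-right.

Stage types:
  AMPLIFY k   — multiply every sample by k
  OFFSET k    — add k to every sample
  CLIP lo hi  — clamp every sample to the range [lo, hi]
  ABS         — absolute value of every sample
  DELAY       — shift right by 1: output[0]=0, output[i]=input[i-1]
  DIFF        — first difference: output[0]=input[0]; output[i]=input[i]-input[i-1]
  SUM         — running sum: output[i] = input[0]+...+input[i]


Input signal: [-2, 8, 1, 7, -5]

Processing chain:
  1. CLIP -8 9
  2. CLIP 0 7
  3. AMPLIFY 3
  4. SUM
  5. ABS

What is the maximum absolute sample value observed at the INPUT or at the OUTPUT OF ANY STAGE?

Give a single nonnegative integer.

Input: [-2, 8, 1, 7, -5] (max |s|=8)
Stage 1 (CLIP -8 9): clip(-2,-8,9)=-2, clip(8,-8,9)=8, clip(1,-8,9)=1, clip(7,-8,9)=7, clip(-5,-8,9)=-5 -> [-2, 8, 1, 7, -5] (max |s|=8)
Stage 2 (CLIP 0 7): clip(-2,0,7)=0, clip(8,0,7)=7, clip(1,0,7)=1, clip(7,0,7)=7, clip(-5,0,7)=0 -> [0, 7, 1, 7, 0] (max |s|=7)
Stage 3 (AMPLIFY 3): 0*3=0, 7*3=21, 1*3=3, 7*3=21, 0*3=0 -> [0, 21, 3, 21, 0] (max |s|=21)
Stage 4 (SUM): sum[0..0]=0, sum[0..1]=21, sum[0..2]=24, sum[0..3]=45, sum[0..4]=45 -> [0, 21, 24, 45, 45] (max |s|=45)
Stage 5 (ABS): |0|=0, |21|=21, |24|=24, |45|=45, |45|=45 -> [0, 21, 24, 45, 45] (max |s|=45)
Overall max amplitude: 45

Answer: 45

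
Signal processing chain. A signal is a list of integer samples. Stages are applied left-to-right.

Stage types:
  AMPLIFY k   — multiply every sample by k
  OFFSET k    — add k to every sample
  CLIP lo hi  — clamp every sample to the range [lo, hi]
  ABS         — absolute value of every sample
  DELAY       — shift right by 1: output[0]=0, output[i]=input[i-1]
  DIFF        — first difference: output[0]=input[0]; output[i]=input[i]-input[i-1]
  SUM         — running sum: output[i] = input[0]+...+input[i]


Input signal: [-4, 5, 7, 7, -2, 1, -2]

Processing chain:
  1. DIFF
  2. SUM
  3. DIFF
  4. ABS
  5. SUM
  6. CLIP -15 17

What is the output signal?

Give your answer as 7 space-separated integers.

Input: [-4, 5, 7, 7, -2, 1, -2]
Stage 1 (DIFF): s[0]=-4, 5--4=9, 7-5=2, 7-7=0, -2-7=-9, 1--2=3, -2-1=-3 -> [-4, 9, 2, 0, -9, 3, -3]
Stage 2 (SUM): sum[0..0]=-4, sum[0..1]=5, sum[0..2]=7, sum[0..3]=7, sum[0..4]=-2, sum[0..5]=1, sum[0..6]=-2 -> [-4, 5, 7, 7, -2, 1, -2]
Stage 3 (DIFF): s[0]=-4, 5--4=9, 7-5=2, 7-7=0, -2-7=-9, 1--2=3, -2-1=-3 -> [-4, 9, 2, 0, -9, 3, -3]
Stage 4 (ABS): |-4|=4, |9|=9, |2|=2, |0|=0, |-9|=9, |3|=3, |-3|=3 -> [4, 9, 2, 0, 9, 3, 3]
Stage 5 (SUM): sum[0..0]=4, sum[0..1]=13, sum[0..2]=15, sum[0..3]=15, sum[0..4]=24, sum[0..5]=27, sum[0..6]=30 -> [4, 13, 15, 15, 24, 27, 30]
Stage 6 (CLIP -15 17): clip(4,-15,17)=4, clip(13,-15,17)=13, clip(15,-15,17)=15, clip(15,-15,17)=15, clip(24,-15,17)=17, clip(27,-15,17)=17, clip(30,-15,17)=17 -> [4, 13, 15, 15, 17, 17, 17]

Answer: 4 13 15 15 17 17 17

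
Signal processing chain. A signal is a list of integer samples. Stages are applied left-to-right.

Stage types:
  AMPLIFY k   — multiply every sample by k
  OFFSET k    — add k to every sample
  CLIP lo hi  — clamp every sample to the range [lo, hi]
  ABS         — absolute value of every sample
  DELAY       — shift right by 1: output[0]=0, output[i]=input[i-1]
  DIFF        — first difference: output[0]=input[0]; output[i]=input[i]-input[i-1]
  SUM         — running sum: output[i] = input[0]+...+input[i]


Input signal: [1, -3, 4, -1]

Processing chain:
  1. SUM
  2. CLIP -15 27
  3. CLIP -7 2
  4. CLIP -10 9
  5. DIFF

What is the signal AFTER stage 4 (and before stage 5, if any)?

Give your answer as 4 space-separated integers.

Answer: 1 -2 2 1

Derivation:
Input: [1, -3, 4, -1]
Stage 1 (SUM): sum[0..0]=1, sum[0..1]=-2, sum[0..2]=2, sum[0..3]=1 -> [1, -2, 2, 1]
Stage 2 (CLIP -15 27): clip(1,-15,27)=1, clip(-2,-15,27)=-2, clip(2,-15,27)=2, clip(1,-15,27)=1 -> [1, -2, 2, 1]
Stage 3 (CLIP -7 2): clip(1,-7,2)=1, clip(-2,-7,2)=-2, clip(2,-7,2)=2, clip(1,-7,2)=1 -> [1, -2, 2, 1]
Stage 4 (CLIP -10 9): clip(1,-10,9)=1, clip(-2,-10,9)=-2, clip(2,-10,9)=2, clip(1,-10,9)=1 -> [1, -2, 2, 1]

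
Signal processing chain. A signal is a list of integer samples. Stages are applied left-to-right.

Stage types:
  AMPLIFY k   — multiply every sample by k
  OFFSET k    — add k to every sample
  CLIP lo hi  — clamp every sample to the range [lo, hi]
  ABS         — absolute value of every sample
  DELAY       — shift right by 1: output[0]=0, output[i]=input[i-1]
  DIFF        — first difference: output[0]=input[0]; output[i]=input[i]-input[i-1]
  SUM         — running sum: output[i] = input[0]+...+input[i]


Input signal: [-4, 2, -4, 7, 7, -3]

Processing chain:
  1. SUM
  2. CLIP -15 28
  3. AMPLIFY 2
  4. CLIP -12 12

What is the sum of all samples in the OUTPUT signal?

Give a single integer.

Answer: 0

Derivation:
Input: [-4, 2, -4, 7, 7, -3]
Stage 1 (SUM): sum[0..0]=-4, sum[0..1]=-2, sum[0..2]=-6, sum[0..3]=1, sum[0..4]=8, sum[0..5]=5 -> [-4, -2, -6, 1, 8, 5]
Stage 2 (CLIP -15 28): clip(-4,-15,28)=-4, clip(-2,-15,28)=-2, clip(-6,-15,28)=-6, clip(1,-15,28)=1, clip(8,-15,28)=8, clip(5,-15,28)=5 -> [-4, -2, -6, 1, 8, 5]
Stage 3 (AMPLIFY 2): -4*2=-8, -2*2=-4, -6*2=-12, 1*2=2, 8*2=16, 5*2=10 -> [-8, -4, -12, 2, 16, 10]
Stage 4 (CLIP -12 12): clip(-8,-12,12)=-8, clip(-4,-12,12)=-4, clip(-12,-12,12)=-12, clip(2,-12,12)=2, clip(16,-12,12)=12, clip(10,-12,12)=10 -> [-8, -4, -12, 2, 12, 10]
Output sum: 0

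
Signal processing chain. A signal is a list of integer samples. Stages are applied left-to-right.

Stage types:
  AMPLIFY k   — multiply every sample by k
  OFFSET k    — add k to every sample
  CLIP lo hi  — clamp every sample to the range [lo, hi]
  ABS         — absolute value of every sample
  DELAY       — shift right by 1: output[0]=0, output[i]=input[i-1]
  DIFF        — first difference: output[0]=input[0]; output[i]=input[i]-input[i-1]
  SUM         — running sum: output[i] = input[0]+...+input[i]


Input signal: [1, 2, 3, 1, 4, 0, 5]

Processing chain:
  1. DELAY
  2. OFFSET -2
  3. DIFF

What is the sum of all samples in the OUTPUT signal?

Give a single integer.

Answer: -2

Derivation:
Input: [1, 2, 3, 1, 4, 0, 5]
Stage 1 (DELAY): [0, 1, 2, 3, 1, 4, 0] = [0, 1, 2, 3, 1, 4, 0] -> [0, 1, 2, 3, 1, 4, 0]
Stage 2 (OFFSET -2): 0+-2=-2, 1+-2=-1, 2+-2=0, 3+-2=1, 1+-2=-1, 4+-2=2, 0+-2=-2 -> [-2, -1, 0, 1, -1, 2, -2]
Stage 3 (DIFF): s[0]=-2, -1--2=1, 0--1=1, 1-0=1, -1-1=-2, 2--1=3, -2-2=-4 -> [-2, 1, 1, 1, -2, 3, -4]
Output sum: -2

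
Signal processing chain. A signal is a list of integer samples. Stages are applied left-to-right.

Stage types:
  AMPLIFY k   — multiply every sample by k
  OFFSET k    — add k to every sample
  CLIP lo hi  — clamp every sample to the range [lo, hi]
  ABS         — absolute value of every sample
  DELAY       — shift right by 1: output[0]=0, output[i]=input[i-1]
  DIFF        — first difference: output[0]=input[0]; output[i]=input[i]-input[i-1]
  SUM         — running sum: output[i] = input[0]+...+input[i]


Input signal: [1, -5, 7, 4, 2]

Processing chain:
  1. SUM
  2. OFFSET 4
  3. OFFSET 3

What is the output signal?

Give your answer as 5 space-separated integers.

Input: [1, -5, 7, 4, 2]
Stage 1 (SUM): sum[0..0]=1, sum[0..1]=-4, sum[0..2]=3, sum[0..3]=7, sum[0..4]=9 -> [1, -4, 3, 7, 9]
Stage 2 (OFFSET 4): 1+4=5, -4+4=0, 3+4=7, 7+4=11, 9+4=13 -> [5, 0, 7, 11, 13]
Stage 3 (OFFSET 3): 5+3=8, 0+3=3, 7+3=10, 11+3=14, 13+3=16 -> [8, 3, 10, 14, 16]

Answer: 8 3 10 14 16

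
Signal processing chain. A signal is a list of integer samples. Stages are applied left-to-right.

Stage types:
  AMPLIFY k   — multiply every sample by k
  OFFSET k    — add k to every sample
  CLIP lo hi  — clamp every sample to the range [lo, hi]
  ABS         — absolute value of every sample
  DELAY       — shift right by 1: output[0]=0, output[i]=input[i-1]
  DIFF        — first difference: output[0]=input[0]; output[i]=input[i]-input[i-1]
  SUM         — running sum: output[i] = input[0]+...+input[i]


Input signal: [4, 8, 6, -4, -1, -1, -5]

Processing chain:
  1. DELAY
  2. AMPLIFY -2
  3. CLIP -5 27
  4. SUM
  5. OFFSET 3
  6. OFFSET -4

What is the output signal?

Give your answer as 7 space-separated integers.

Answer: -1 -6 -11 -16 -8 -6 -4

Derivation:
Input: [4, 8, 6, -4, -1, -1, -5]
Stage 1 (DELAY): [0, 4, 8, 6, -4, -1, -1] = [0, 4, 8, 6, -4, -1, -1] -> [0, 4, 8, 6, -4, -1, -1]
Stage 2 (AMPLIFY -2): 0*-2=0, 4*-2=-8, 8*-2=-16, 6*-2=-12, -4*-2=8, -1*-2=2, -1*-2=2 -> [0, -8, -16, -12, 8, 2, 2]
Stage 3 (CLIP -5 27): clip(0,-5,27)=0, clip(-8,-5,27)=-5, clip(-16,-5,27)=-5, clip(-12,-5,27)=-5, clip(8,-5,27)=8, clip(2,-5,27)=2, clip(2,-5,27)=2 -> [0, -5, -5, -5, 8, 2, 2]
Stage 4 (SUM): sum[0..0]=0, sum[0..1]=-5, sum[0..2]=-10, sum[0..3]=-15, sum[0..4]=-7, sum[0..5]=-5, sum[0..6]=-3 -> [0, -5, -10, -15, -7, -5, -3]
Stage 5 (OFFSET 3): 0+3=3, -5+3=-2, -10+3=-7, -15+3=-12, -7+3=-4, -5+3=-2, -3+3=0 -> [3, -2, -7, -12, -4, -2, 0]
Stage 6 (OFFSET -4): 3+-4=-1, -2+-4=-6, -7+-4=-11, -12+-4=-16, -4+-4=-8, -2+-4=-6, 0+-4=-4 -> [-1, -6, -11, -16, -8, -6, -4]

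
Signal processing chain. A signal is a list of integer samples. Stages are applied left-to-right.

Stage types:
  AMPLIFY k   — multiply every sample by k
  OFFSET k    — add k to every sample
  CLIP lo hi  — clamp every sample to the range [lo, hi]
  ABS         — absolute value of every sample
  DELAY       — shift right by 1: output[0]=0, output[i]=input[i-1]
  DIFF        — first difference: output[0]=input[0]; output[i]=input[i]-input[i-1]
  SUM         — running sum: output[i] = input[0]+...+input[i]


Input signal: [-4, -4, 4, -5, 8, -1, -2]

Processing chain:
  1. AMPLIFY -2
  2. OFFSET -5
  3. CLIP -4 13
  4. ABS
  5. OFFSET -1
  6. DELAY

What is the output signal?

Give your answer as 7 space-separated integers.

Input: [-4, -4, 4, -5, 8, -1, -2]
Stage 1 (AMPLIFY -2): -4*-2=8, -4*-2=8, 4*-2=-8, -5*-2=10, 8*-2=-16, -1*-2=2, -2*-2=4 -> [8, 8, -8, 10, -16, 2, 4]
Stage 2 (OFFSET -5): 8+-5=3, 8+-5=3, -8+-5=-13, 10+-5=5, -16+-5=-21, 2+-5=-3, 4+-5=-1 -> [3, 3, -13, 5, -21, -3, -1]
Stage 3 (CLIP -4 13): clip(3,-4,13)=3, clip(3,-4,13)=3, clip(-13,-4,13)=-4, clip(5,-4,13)=5, clip(-21,-4,13)=-4, clip(-3,-4,13)=-3, clip(-1,-4,13)=-1 -> [3, 3, -4, 5, -4, -3, -1]
Stage 4 (ABS): |3|=3, |3|=3, |-4|=4, |5|=5, |-4|=4, |-3|=3, |-1|=1 -> [3, 3, 4, 5, 4, 3, 1]
Stage 5 (OFFSET -1): 3+-1=2, 3+-1=2, 4+-1=3, 5+-1=4, 4+-1=3, 3+-1=2, 1+-1=0 -> [2, 2, 3, 4, 3, 2, 0]
Stage 6 (DELAY): [0, 2, 2, 3, 4, 3, 2] = [0, 2, 2, 3, 4, 3, 2] -> [0, 2, 2, 3, 4, 3, 2]

Answer: 0 2 2 3 4 3 2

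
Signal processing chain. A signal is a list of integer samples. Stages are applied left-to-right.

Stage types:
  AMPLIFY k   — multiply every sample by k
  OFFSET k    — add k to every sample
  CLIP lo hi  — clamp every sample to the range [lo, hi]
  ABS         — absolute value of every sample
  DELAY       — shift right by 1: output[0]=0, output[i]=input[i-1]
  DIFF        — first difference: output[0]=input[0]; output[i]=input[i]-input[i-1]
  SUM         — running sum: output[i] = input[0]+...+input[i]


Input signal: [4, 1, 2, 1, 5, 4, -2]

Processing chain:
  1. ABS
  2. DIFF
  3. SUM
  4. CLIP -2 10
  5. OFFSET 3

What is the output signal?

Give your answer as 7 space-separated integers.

Answer: 7 4 5 4 8 7 5

Derivation:
Input: [4, 1, 2, 1, 5, 4, -2]
Stage 1 (ABS): |4|=4, |1|=1, |2|=2, |1|=1, |5|=5, |4|=4, |-2|=2 -> [4, 1, 2, 1, 5, 4, 2]
Stage 2 (DIFF): s[0]=4, 1-4=-3, 2-1=1, 1-2=-1, 5-1=4, 4-5=-1, 2-4=-2 -> [4, -3, 1, -1, 4, -1, -2]
Stage 3 (SUM): sum[0..0]=4, sum[0..1]=1, sum[0..2]=2, sum[0..3]=1, sum[0..4]=5, sum[0..5]=4, sum[0..6]=2 -> [4, 1, 2, 1, 5, 4, 2]
Stage 4 (CLIP -2 10): clip(4,-2,10)=4, clip(1,-2,10)=1, clip(2,-2,10)=2, clip(1,-2,10)=1, clip(5,-2,10)=5, clip(4,-2,10)=4, clip(2,-2,10)=2 -> [4, 1, 2, 1, 5, 4, 2]
Stage 5 (OFFSET 3): 4+3=7, 1+3=4, 2+3=5, 1+3=4, 5+3=8, 4+3=7, 2+3=5 -> [7, 4, 5, 4, 8, 7, 5]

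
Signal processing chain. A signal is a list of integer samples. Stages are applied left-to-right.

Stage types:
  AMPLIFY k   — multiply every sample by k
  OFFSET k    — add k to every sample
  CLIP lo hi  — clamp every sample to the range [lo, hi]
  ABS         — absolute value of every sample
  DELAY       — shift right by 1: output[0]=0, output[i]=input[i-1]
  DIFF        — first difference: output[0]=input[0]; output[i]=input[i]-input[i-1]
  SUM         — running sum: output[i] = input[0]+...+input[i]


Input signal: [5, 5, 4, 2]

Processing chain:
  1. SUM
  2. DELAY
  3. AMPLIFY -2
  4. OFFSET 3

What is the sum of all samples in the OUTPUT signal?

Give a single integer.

Input: [5, 5, 4, 2]
Stage 1 (SUM): sum[0..0]=5, sum[0..1]=10, sum[0..2]=14, sum[0..3]=16 -> [5, 10, 14, 16]
Stage 2 (DELAY): [0, 5, 10, 14] = [0, 5, 10, 14] -> [0, 5, 10, 14]
Stage 3 (AMPLIFY -2): 0*-2=0, 5*-2=-10, 10*-2=-20, 14*-2=-28 -> [0, -10, -20, -28]
Stage 4 (OFFSET 3): 0+3=3, -10+3=-7, -20+3=-17, -28+3=-25 -> [3, -7, -17, -25]
Output sum: -46

Answer: -46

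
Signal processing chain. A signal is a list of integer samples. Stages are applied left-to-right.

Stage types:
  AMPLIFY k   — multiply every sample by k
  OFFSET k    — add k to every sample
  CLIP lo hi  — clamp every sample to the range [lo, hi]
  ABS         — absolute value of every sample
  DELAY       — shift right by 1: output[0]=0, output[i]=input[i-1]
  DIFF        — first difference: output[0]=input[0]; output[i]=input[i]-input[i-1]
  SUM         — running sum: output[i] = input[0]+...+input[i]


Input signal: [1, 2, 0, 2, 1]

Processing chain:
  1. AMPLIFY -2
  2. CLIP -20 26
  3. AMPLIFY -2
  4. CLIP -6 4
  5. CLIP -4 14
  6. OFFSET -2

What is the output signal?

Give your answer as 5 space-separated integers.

Answer: 2 2 -2 2 2

Derivation:
Input: [1, 2, 0, 2, 1]
Stage 1 (AMPLIFY -2): 1*-2=-2, 2*-2=-4, 0*-2=0, 2*-2=-4, 1*-2=-2 -> [-2, -4, 0, -4, -2]
Stage 2 (CLIP -20 26): clip(-2,-20,26)=-2, clip(-4,-20,26)=-4, clip(0,-20,26)=0, clip(-4,-20,26)=-4, clip(-2,-20,26)=-2 -> [-2, -4, 0, -4, -2]
Stage 3 (AMPLIFY -2): -2*-2=4, -4*-2=8, 0*-2=0, -4*-2=8, -2*-2=4 -> [4, 8, 0, 8, 4]
Stage 4 (CLIP -6 4): clip(4,-6,4)=4, clip(8,-6,4)=4, clip(0,-6,4)=0, clip(8,-6,4)=4, clip(4,-6,4)=4 -> [4, 4, 0, 4, 4]
Stage 5 (CLIP -4 14): clip(4,-4,14)=4, clip(4,-4,14)=4, clip(0,-4,14)=0, clip(4,-4,14)=4, clip(4,-4,14)=4 -> [4, 4, 0, 4, 4]
Stage 6 (OFFSET -2): 4+-2=2, 4+-2=2, 0+-2=-2, 4+-2=2, 4+-2=2 -> [2, 2, -2, 2, 2]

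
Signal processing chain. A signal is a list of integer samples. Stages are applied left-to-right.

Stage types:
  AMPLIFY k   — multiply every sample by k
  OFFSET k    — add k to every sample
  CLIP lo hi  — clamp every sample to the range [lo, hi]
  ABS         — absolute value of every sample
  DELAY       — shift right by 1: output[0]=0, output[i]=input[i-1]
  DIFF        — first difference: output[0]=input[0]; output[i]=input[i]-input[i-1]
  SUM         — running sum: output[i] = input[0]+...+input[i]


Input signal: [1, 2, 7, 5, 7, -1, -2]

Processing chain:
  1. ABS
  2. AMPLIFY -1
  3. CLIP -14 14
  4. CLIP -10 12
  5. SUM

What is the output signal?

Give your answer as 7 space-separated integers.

Input: [1, 2, 7, 5, 7, -1, -2]
Stage 1 (ABS): |1|=1, |2|=2, |7|=7, |5|=5, |7|=7, |-1|=1, |-2|=2 -> [1, 2, 7, 5, 7, 1, 2]
Stage 2 (AMPLIFY -1): 1*-1=-1, 2*-1=-2, 7*-1=-7, 5*-1=-5, 7*-1=-7, 1*-1=-1, 2*-1=-2 -> [-1, -2, -7, -5, -7, -1, -2]
Stage 3 (CLIP -14 14): clip(-1,-14,14)=-1, clip(-2,-14,14)=-2, clip(-7,-14,14)=-7, clip(-5,-14,14)=-5, clip(-7,-14,14)=-7, clip(-1,-14,14)=-1, clip(-2,-14,14)=-2 -> [-1, -2, -7, -5, -7, -1, -2]
Stage 4 (CLIP -10 12): clip(-1,-10,12)=-1, clip(-2,-10,12)=-2, clip(-7,-10,12)=-7, clip(-5,-10,12)=-5, clip(-7,-10,12)=-7, clip(-1,-10,12)=-1, clip(-2,-10,12)=-2 -> [-1, -2, -7, -5, -7, -1, -2]
Stage 5 (SUM): sum[0..0]=-1, sum[0..1]=-3, sum[0..2]=-10, sum[0..3]=-15, sum[0..4]=-22, sum[0..5]=-23, sum[0..6]=-25 -> [-1, -3, -10, -15, -22, -23, -25]

Answer: -1 -3 -10 -15 -22 -23 -25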